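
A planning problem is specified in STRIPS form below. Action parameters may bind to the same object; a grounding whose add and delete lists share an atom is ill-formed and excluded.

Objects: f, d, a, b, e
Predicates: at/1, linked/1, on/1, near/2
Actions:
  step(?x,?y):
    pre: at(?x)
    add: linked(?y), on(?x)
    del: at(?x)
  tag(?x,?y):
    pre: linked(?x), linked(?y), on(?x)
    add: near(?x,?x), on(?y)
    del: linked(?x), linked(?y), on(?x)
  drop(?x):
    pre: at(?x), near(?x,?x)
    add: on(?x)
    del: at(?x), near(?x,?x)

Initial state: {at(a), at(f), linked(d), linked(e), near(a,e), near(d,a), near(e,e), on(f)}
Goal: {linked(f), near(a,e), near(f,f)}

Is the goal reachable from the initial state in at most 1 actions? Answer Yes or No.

No

1. step(f,f)  →  {at(a), linked(d), linked(e), linked(f), near(a,e), near(d,a), near(e,e), on(f)}
2. tag(f,d)  →  {at(a), linked(e), near(a,e), near(d,a), near(e,e), near(f,f), on(d)}
3. step(a,f)  →  {linked(e), linked(f), near(a,e), near(d,a), near(e,e), near(f,f), on(a), on(d)}
optimal plan length = 3; 3 > 1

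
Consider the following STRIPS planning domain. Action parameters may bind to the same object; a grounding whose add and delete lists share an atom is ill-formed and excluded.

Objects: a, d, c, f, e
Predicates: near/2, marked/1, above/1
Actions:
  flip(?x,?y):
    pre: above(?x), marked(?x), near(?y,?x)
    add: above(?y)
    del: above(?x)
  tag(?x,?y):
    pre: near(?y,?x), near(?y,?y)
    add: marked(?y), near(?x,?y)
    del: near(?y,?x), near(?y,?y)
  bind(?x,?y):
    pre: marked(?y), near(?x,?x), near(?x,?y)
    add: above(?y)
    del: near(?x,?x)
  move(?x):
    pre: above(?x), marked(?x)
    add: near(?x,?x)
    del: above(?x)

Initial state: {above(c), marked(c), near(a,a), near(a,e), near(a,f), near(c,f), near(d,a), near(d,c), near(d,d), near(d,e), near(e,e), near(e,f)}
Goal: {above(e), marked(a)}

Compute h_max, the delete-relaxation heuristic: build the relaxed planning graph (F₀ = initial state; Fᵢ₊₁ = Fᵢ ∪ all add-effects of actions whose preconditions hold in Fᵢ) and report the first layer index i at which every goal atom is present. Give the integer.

F0 = init (12 atoms)
F1 = F0 ∪ {above(d), marked(a), marked(d), marked(e), near(a,d), near(c,c), near(c,d), near(e,a), near(e,d), near(f,a), near(f,e)}  (23 atoms)
F2 = F1 ∪ {above(a), above(e), near(f,c)}  (26 atoms)
goal ⊆ F2  ⇒  h_max = 2

2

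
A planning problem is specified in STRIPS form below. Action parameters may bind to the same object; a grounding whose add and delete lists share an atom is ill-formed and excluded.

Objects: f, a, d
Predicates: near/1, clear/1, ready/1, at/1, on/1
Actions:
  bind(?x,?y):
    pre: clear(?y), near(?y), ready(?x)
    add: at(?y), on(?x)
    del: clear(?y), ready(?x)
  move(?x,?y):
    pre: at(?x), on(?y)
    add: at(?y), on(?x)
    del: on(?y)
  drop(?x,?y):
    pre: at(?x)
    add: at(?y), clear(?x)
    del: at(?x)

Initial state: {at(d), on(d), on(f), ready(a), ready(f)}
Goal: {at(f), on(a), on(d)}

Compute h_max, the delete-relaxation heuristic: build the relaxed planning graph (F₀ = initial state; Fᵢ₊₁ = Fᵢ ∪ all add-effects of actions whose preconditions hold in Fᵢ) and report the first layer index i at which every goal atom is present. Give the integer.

F0 = init (5 atoms)
F1 = F0 ∪ {at(a), at(f), clear(d)}  (8 atoms)
F2 = F1 ∪ {clear(a), clear(f), on(a)}  (11 atoms)
goal ⊆ F2  ⇒  h_max = 2

2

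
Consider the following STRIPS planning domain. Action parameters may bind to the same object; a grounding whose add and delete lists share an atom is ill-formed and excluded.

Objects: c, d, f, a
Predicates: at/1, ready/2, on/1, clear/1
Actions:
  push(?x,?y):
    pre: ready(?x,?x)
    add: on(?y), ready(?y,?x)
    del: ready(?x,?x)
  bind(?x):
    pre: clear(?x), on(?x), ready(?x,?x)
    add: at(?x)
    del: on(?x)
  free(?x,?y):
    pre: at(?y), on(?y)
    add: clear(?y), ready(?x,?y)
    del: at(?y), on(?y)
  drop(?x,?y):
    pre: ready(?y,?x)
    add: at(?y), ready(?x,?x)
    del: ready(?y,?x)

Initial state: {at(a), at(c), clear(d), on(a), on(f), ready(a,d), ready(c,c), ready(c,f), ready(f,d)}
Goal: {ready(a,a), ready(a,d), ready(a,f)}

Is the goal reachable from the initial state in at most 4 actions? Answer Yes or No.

Yes

1. free(f,a)  →  {at(c), clear(a), clear(d), on(f), ready(a,d), ready(c,c), ready(c,f), ready(f,a), ready(f,d)}
2. drop(a,f)  →  {at(c), at(f), clear(a), clear(d), on(f), ready(a,a), ready(a,d), ready(c,c), ready(c,f), ready(f,d)}
3. free(a,f)  →  {at(c), clear(a), clear(d), clear(f), ready(a,a), ready(a,d), ready(a,f), ready(c,c), ready(c,f), ready(f,d)}
optimal plan length = 3; 3 ≤ 4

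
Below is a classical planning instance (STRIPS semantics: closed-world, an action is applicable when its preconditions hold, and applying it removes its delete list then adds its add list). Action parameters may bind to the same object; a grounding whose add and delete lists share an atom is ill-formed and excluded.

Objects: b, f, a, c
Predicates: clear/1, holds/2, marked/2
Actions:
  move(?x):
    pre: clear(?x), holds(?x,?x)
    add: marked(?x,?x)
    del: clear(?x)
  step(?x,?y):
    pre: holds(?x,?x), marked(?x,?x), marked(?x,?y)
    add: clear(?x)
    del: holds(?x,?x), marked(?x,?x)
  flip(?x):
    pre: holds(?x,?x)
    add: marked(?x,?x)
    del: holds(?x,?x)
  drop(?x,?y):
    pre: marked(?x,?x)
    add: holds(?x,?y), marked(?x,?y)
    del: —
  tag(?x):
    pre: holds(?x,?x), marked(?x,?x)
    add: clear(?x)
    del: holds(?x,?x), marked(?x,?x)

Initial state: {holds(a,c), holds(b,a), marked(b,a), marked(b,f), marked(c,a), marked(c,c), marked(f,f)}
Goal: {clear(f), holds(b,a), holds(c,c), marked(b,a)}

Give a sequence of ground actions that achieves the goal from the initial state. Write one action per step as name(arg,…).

drop(f,f); step(f,f); drop(c,c)

1. drop(f,f)  →  {holds(a,c), holds(b,a), holds(f,f), marked(b,a), marked(b,f), marked(c,a), marked(c,c), marked(f,f)}
2. step(f,f)  →  {clear(f), holds(a,c), holds(b,a), marked(b,a), marked(b,f), marked(c,a), marked(c,c)}
3. drop(c,c)  →  {clear(f), holds(a,c), holds(b,a), holds(c,c), marked(b,a), marked(b,f), marked(c,a), marked(c,c)}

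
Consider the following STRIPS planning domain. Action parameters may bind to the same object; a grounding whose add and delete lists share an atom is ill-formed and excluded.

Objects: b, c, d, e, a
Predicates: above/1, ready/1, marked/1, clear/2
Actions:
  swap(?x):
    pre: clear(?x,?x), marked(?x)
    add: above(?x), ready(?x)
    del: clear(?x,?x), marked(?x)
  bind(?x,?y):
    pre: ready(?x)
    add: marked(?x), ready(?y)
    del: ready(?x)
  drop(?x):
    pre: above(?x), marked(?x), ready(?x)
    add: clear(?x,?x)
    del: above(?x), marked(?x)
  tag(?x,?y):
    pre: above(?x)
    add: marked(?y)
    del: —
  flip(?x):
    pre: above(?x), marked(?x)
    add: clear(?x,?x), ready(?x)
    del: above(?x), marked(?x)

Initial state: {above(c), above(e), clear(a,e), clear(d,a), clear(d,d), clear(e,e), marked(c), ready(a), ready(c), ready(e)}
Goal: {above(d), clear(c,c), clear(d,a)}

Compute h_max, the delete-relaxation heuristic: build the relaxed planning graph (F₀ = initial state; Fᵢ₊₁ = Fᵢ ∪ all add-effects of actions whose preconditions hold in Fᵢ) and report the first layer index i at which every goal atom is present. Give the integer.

F0 = init (10 atoms)
F1 = F0 ∪ {clear(c,c), marked(a), marked(b), marked(d), marked(e), ready(b), ready(d)}  (17 atoms)
F2 = F1 ∪ {above(d)}  (18 atoms)
goal ⊆ F2  ⇒  h_max = 2

2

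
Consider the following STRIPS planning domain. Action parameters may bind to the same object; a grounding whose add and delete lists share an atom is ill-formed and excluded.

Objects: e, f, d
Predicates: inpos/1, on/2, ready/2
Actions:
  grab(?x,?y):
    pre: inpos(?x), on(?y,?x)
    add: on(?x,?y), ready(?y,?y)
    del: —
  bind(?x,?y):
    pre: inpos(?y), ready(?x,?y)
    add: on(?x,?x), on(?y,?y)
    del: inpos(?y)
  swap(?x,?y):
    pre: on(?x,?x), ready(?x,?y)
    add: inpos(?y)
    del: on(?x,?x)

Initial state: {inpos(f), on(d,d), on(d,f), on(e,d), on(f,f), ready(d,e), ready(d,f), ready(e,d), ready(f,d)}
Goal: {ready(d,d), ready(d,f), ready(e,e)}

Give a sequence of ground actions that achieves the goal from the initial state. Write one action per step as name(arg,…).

1. grab(f,d)  →  {inpos(f), on(d,d), on(d,f), on(e,d), on(f,d), on(f,f), ready(d,d), ready(d,e), ready(d,f), ready(e,d), ready(f,d)}
2. swap(f,d)  →  {inpos(d), inpos(f), on(d,d), on(d,f), on(e,d), on(f,d), ready(d,d), ready(d,e), ready(d,f), ready(e,d), ready(f,d)}
3. grab(d,e)  →  {inpos(d), inpos(f), on(d,d), on(d,e), on(d,f), on(e,d), on(f,d), ready(d,d), ready(d,e), ready(d,f), ready(e,d), ready(e,e), ready(f,d)}

grab(f,d); swap(f,d); grab(d,e)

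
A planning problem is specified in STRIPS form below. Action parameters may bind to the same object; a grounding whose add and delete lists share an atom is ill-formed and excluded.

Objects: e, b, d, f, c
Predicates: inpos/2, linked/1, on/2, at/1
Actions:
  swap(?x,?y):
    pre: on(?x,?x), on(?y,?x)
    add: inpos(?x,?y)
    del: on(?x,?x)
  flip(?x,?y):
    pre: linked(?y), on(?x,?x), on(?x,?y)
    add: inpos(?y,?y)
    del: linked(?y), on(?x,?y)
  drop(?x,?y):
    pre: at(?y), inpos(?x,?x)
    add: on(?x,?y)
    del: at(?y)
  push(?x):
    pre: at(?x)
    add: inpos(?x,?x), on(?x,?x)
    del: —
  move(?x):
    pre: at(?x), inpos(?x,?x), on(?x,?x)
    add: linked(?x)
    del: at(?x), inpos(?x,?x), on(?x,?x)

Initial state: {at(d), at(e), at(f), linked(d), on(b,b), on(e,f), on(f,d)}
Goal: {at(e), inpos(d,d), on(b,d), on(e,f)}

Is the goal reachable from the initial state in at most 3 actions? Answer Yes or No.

Yes

1. swap(b,b)  →  {at(d), at(e), at(f), inpos(b,b), linked(d), on(e,f), on(f,d)}
2. push(d)  →  {at(d), at(e), at(f), inpos(b,b), inpos(d,d), linked(d), on(d,d), on(e,f), on(f,d)}
3. drop(b,d)  →  {at(e), at(f), inpos(b,b), inpos(d,d), linked(d), on(b,d), on(d,d), on(e,f), on(f,d)}
optimal plan length = 3; 3 ≤ 3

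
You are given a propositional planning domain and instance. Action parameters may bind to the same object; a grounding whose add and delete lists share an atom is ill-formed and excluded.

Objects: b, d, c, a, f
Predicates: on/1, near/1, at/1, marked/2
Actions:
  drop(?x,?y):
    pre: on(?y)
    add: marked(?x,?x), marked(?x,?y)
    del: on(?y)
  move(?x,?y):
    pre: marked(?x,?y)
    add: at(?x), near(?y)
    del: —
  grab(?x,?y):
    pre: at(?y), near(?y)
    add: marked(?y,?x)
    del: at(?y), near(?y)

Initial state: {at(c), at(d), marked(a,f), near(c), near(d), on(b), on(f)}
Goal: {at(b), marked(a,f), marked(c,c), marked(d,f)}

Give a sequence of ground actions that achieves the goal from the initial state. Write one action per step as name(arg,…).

drop(b,b); drop(d,f); move(b,b); grab(c,c)

1. drop(b,b)  →  {at(c), at(d), marked(a,f), marked(b,b), near(c), near(d), on(f)}
2. drop(d,f)  →  {at(c), at(d), marked(a,f), marked(b,b), marked(d,d), marked(d,f), near(c), near(d)}
3. move(b,b)  →  {at(b), at(c), at(d), marked(a,f), marked(b,b), marked(d,d), marked(d,f), near(b), near(c), near(d)}
4. grab(c,c)  →  {at(b), at(d), marked(a,f), marked(b,b), marked(c,c), marked(d,d), marked(d,f), near(b), near(d)}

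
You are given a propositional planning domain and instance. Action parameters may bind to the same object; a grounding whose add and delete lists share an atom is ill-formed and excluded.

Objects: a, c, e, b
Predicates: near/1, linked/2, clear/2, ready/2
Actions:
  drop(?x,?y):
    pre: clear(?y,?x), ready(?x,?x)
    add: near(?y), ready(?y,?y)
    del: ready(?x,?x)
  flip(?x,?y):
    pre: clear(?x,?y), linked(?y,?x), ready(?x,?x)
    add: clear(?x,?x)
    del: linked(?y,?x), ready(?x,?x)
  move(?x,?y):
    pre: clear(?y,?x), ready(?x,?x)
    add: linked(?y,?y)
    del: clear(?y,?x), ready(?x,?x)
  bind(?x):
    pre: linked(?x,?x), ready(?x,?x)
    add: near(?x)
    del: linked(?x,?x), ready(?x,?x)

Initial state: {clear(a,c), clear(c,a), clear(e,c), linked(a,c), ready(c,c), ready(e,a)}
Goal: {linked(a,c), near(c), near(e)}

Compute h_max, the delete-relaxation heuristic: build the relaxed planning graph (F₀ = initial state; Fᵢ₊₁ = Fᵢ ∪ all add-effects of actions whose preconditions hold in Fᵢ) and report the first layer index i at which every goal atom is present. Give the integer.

F0 = init (6 atoms)
F1 = F0 ∪ {clear(c,c), linked(a,a), linked(e,e), near(a), near(e), ready(a,a), ready(e,e)}  (13 atoms)
F2 = F1 ∪ {linked(c,c), near(c)}  (15 atoms)
goal ⊆ F2  ⇒  h_max = 2

2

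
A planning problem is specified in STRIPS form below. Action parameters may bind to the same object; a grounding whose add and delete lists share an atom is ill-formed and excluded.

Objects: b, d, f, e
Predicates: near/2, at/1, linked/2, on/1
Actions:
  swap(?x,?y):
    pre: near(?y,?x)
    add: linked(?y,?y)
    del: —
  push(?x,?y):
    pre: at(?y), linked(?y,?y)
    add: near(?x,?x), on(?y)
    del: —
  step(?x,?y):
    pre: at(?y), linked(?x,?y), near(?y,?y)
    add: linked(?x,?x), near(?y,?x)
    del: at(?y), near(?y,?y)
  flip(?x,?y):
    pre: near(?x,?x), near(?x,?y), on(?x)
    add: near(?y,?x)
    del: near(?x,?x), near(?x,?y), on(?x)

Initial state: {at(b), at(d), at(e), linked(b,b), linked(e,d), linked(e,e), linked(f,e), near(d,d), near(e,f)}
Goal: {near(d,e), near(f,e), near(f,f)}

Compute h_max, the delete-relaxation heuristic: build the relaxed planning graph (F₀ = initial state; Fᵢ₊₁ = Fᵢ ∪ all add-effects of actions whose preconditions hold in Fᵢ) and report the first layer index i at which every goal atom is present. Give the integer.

F0 = init (9 atoms)
F1 = F0 ∪ {linked(d,d), near(b,b), near(d,e), near(e,e), near(f,f), on(b), on(e)}  (16 atoms)
F2 = F1 ∪ {linked(f,f), near(f,e), on(d)}  (19 atoms)
goal ⊆ F2  ⇒  h_max = 2

2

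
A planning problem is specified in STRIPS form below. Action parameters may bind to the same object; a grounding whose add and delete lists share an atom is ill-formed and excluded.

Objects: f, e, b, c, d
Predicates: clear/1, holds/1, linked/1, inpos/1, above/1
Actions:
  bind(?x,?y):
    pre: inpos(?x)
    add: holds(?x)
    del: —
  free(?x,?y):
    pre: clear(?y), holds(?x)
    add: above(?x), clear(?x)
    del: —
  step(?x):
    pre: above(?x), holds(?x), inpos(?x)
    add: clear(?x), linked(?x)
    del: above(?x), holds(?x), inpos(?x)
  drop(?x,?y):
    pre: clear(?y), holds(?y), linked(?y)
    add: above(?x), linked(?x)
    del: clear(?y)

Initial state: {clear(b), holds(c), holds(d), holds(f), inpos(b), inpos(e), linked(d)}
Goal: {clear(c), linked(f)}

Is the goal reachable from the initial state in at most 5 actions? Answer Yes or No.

Yes

1. free(c,b)  →  {above(c), clear(b), clear(c), holds(c), holds(d), holds(f), inpos(b), inpos(e), linked(d)}
2. free(d,b)  →  {above(c), above(d), clear(b), clear(c), clear(d), holds(c), holds(d), holds(f), inpos(b), inpos(e), linked(d)}
3. drop(f,d)  →  {above(c), above(d), above(f), clear(b), clear(c), holds(c), holds(d), holds(f), inpos(b), inpos(e), linked(d), linked(f)}
optimal plan length = 3; 3 ≤ 5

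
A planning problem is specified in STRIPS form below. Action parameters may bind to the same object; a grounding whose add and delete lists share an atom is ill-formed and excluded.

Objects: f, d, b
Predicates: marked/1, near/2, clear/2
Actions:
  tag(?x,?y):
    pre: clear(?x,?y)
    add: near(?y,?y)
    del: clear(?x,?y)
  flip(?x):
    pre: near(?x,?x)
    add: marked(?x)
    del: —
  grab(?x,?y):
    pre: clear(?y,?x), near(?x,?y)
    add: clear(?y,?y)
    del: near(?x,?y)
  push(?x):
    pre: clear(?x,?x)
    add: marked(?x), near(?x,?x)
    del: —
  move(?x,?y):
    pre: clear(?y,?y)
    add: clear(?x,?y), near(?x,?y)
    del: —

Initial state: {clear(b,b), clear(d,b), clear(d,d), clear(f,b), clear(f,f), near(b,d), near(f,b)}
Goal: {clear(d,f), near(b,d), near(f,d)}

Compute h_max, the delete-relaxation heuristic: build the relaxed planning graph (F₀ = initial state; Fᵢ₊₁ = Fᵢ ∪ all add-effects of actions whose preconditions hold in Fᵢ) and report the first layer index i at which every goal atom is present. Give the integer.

1

F0 = init (7 atoms)
F1 = F0 ∪ {clear(b,d), clear(b,f), clear(d,f), clear(f,d), marked(b), marked(d), marked(f), near(b,b), near(b,f), near(d,b), near(d,d), near(d,f), near(f,d), near(f,f)}  (21 atoms)
goal ⊆ F1  ⇒  h_max = 1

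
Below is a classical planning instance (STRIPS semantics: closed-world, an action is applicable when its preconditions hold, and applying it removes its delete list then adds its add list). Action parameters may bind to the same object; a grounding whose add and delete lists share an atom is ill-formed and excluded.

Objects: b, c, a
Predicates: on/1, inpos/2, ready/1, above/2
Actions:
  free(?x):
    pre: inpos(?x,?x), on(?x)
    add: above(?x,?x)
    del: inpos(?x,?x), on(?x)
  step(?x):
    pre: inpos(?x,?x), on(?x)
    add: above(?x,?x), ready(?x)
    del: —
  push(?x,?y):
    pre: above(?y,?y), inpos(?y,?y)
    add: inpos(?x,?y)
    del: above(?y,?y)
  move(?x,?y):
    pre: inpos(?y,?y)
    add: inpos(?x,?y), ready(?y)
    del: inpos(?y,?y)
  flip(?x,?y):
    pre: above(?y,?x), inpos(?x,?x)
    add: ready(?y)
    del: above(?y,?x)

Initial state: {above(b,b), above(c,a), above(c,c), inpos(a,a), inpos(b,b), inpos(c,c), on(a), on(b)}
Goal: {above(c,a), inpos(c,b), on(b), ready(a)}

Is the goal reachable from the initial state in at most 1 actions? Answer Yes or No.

1. step(a)  →  {above(a,a), above(b,b), above(c,a), above(c,c), inpos(a,a), inpos(b,b), inpos(c,c), on(a), on(b), ready(a)}
2. push(c,b)  →  {above(a,a), above(c,a), above(c,c), inpos(a,a), inpos(b,b), inpos(c,b), inpos(c,c), on(a), on(b), ready(a)}
optimal plan length = 2; 2 > 1

No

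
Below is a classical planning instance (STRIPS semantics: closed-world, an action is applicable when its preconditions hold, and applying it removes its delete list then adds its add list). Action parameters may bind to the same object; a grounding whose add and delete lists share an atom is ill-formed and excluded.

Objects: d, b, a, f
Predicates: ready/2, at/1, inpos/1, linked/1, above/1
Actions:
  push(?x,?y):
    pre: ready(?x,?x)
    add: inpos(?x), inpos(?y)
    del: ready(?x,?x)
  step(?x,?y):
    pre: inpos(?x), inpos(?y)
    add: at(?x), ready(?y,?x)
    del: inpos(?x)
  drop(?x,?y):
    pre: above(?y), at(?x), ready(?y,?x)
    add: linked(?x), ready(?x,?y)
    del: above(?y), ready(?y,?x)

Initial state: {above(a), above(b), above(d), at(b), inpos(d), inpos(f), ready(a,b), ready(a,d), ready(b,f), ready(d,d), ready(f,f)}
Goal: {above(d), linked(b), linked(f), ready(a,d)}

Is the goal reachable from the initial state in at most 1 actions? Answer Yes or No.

1. step(f,d)  →  {above(a), above(b), above(d), at(b), at(f), inpos(d), ready(a,b), ready(a,d), ready(b,f), ready(d,d), ready(d,f), ready(f,f)}
2. drop(b,a)  →  {above(b), above(d), at(b), at(f), inpos(d), linked(b), ready(a,d), ready(b,a), ready(b,f), ready(d,d), ready(d,f), ready(f,f)}
3. drop(f,b)  →  {above(d), at(b), at(f), inpos(d), linked(b), linked(f), ready(a,d), ready(b,a), ready(d,d), ready(d,f), ready(f,b), ready(f,f)}
optimal plan length = 3; 3 > 1

No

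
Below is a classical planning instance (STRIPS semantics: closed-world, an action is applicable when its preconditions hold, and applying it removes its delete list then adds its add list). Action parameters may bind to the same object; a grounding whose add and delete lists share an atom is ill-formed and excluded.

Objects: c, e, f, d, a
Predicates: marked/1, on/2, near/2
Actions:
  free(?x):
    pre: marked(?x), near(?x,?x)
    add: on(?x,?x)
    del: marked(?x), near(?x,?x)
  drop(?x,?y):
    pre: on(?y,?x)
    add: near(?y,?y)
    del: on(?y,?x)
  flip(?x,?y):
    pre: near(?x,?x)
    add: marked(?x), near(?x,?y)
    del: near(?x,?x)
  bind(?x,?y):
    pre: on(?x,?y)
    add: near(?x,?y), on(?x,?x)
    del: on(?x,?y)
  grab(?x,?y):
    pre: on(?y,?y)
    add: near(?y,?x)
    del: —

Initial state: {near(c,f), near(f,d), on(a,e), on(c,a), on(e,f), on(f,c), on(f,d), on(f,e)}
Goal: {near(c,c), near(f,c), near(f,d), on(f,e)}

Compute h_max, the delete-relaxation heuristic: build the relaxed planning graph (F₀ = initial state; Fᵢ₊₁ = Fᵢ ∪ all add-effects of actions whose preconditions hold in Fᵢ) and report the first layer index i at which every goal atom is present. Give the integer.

F0 = init (8 atoms)
F1 = F0 ∪ {near(a,a), near(a,e), near(c,a), near(c,c), near(e,e), near(e,f), near(f,c), near(f,e), near(f,f), on(a,a), on(c,c), on(e,e), on(f,f)}  (21 atoms)
goal ⊆ F1  ⇒  h_max = 1

1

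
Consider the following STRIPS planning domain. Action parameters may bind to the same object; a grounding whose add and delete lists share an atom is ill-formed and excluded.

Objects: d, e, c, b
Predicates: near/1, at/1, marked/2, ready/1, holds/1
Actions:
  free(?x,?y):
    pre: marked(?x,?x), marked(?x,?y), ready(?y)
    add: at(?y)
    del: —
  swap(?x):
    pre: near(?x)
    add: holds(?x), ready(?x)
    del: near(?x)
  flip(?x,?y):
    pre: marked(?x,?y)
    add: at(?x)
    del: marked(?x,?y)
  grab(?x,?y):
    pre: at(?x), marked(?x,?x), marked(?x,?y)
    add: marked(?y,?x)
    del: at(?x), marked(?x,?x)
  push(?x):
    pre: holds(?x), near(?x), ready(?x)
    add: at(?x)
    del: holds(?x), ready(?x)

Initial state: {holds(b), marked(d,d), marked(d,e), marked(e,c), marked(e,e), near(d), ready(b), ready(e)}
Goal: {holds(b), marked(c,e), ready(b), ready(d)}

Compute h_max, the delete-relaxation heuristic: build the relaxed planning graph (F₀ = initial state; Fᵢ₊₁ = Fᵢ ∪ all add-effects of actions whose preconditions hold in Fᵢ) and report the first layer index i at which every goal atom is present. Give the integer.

2

F0 = init (8 atoms)
F1 = F0 ∪ {at(d), at(e), holds(d), ready(d)}  (12 atoms)
F2 = F1 ∪ {marked(c,e), marked(e,d)}  (14 atoms)
goal ⊆ F2  ⇒  h_max = 2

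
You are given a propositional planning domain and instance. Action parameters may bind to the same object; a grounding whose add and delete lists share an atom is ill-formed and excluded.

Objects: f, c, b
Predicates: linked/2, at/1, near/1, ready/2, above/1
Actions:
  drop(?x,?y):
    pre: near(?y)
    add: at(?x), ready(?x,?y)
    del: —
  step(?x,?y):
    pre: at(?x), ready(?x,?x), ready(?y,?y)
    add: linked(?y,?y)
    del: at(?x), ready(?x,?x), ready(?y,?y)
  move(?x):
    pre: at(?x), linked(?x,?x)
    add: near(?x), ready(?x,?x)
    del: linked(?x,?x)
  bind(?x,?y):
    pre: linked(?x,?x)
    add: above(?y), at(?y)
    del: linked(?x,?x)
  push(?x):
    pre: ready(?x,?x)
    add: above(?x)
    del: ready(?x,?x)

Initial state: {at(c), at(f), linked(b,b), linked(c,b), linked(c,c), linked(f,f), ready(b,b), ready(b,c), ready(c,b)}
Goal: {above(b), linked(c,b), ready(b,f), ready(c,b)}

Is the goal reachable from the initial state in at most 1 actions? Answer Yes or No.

1. move(f)  →  {at(c), at(f), linked(b,b), linked(c,b), linked(c,c), near(f), ready(b,b), ready(b,c), ready(c,b), ready(f,f)}
2. drop(b,f)  →  {at(b), at(c), at(f), linked(b,b), linked(c,b), linked(c,c), near(f), ready(b,b), ready(b,c), ready(b,f), ready(c,b), ready(f,f)}
3. bind(c,b)  →  {above(b), at(b), at(c), at(f), linked(b,b), linked(c,b), near(f), ready(b,b), ready(b,c), ready(b,f), ready(c,b), ready(f,f)}
optimal plan length = 3; 3 > 1

No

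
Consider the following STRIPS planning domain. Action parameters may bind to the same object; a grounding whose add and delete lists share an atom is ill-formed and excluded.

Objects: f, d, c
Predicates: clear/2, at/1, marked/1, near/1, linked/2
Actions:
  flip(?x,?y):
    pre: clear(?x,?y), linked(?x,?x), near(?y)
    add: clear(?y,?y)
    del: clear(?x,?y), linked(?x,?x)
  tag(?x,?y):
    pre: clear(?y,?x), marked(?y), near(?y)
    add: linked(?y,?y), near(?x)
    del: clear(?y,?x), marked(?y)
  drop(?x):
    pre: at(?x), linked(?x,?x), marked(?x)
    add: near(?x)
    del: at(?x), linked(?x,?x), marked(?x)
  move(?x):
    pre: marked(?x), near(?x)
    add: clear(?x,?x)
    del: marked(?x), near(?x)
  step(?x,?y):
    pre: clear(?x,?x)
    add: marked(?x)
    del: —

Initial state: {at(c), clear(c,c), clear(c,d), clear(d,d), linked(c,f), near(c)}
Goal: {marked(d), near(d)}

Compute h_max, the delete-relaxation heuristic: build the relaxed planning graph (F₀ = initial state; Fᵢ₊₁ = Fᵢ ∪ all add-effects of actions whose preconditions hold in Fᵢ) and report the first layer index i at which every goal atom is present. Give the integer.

2

F0 = init (6 atoms)
F1 = F0 ∪ {marked(c), marked(d)}  (8 atoms)
F2 = F1 ∪ {linked(c,c), near(d)}  (10 atoms)
goal ⊆ F2  ⇒  h_max = 2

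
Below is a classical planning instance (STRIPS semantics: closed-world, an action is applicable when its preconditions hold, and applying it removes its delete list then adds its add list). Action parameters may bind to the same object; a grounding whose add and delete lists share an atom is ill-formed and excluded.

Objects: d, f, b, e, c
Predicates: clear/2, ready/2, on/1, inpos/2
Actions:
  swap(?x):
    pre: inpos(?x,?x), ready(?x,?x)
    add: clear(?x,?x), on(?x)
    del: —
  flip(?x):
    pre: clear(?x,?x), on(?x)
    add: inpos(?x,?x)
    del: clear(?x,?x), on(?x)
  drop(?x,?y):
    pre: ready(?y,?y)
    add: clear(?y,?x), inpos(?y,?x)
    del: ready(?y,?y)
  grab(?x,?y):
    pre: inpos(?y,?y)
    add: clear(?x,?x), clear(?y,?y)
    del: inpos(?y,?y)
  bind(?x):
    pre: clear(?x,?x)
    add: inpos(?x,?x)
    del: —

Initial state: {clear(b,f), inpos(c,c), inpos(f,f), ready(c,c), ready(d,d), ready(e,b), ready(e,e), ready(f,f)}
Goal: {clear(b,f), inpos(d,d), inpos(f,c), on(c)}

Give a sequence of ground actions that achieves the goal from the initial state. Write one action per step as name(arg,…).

swap(c); drop(d,d); drop(c,f)

1. swap(c)  →  {clear(b,f), clear(c,c), inpos(c,c), inpos(f,f), on(c), ready(c,c), ready(d,d), ready(e,b), ready(e,e), ready(f,f)}
2. drop(d,d)  →  {clear(b,f), clear(c,c), clear(d,d), inpos(c,c), inpos(d,d), inpos(f,f), on(c), ready(c,c), ready(e,b), ready(e,e), ready(f,f)}
3. drop(c,f)  →  {clear(b,f), clear(c,c), clear(d,d), clear(f,c), inpos(c,c), inpos(d,d), inpos(f,c), inpos(f,f), on(c), ready(c,c), ready(e,b), ready(e,e)}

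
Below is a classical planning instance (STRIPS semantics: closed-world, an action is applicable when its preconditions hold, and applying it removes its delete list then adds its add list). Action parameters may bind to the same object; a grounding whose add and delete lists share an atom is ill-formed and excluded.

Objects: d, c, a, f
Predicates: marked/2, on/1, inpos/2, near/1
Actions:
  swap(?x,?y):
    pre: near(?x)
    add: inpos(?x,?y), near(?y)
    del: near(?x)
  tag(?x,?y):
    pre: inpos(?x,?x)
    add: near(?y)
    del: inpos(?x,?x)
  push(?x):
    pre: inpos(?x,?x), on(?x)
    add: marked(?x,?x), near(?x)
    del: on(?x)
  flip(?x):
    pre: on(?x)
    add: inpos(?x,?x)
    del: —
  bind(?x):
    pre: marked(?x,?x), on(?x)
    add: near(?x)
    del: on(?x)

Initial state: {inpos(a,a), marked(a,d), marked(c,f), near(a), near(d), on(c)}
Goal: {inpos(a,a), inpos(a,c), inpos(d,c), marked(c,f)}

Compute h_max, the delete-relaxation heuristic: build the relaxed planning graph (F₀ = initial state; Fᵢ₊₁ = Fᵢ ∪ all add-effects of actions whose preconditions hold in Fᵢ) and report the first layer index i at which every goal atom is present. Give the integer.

1

F0 = init (6 atoms)
F1 = F0 ∪ {inpos(a,c), inpos(a,d), inpos(a,f), inpos(c,c), inpos(d,a), inpos(d,c), inpos(d,f), near(c), near(f)}  (15 atoms)
goal ⊆ F1  ⇒  h_max = 1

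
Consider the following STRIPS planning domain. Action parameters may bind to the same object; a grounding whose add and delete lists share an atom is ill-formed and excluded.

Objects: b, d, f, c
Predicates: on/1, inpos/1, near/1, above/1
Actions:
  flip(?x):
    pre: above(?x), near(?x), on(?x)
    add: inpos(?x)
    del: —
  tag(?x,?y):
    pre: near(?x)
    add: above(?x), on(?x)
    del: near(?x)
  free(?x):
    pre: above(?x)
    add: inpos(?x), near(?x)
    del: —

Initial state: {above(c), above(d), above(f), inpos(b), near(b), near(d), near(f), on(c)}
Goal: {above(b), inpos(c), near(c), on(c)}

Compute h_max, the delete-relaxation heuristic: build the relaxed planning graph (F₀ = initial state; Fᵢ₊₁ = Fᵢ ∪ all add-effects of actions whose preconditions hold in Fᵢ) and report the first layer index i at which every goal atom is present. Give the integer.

1

F0 = init (8 atoms)
F1 = F0 ∪ {above(b), inpos(c), inpos(d), inpos(f), near(c), on(b), on(d), on(f)}  (16 atoms)
goal ⊆ F1  ⇒  h_max = 1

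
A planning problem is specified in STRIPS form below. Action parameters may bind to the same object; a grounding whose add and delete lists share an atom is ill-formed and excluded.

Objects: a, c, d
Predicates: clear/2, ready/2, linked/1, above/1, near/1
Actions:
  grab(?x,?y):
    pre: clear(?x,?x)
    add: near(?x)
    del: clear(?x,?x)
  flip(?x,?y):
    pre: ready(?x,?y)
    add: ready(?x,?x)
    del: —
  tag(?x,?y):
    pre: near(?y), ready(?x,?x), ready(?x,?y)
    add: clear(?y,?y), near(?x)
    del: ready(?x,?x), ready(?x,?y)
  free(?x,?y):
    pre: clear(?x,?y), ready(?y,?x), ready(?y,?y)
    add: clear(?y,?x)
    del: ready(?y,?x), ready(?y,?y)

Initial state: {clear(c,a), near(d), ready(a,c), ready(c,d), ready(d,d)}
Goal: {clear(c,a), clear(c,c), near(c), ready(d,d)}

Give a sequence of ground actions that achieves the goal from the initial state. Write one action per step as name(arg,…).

1. flip(a,c)  →  {clear(c,a), near(d), ready(a,a), ready(a,c), ready(c,d), ready(d,d)}
2. flip(c,d)  →  {clear(c,a), near(d), ready(a,a), ready(a,c), ready(c,c), ready(c,d), ready(d,d)}
3. tag(c,d)  →  {clear(c,a), clear(d,d), near(c), near(d), ready(a,a), ready(a,c), ready(d,d)}
4. tag(a,c)  →  {clear(c,a), clear(c,c), clear(d,d), near(a), near(c), near(d), ready(d,d)}

flip(a,c); flip(c,d); tag(c,d); tag(a,c)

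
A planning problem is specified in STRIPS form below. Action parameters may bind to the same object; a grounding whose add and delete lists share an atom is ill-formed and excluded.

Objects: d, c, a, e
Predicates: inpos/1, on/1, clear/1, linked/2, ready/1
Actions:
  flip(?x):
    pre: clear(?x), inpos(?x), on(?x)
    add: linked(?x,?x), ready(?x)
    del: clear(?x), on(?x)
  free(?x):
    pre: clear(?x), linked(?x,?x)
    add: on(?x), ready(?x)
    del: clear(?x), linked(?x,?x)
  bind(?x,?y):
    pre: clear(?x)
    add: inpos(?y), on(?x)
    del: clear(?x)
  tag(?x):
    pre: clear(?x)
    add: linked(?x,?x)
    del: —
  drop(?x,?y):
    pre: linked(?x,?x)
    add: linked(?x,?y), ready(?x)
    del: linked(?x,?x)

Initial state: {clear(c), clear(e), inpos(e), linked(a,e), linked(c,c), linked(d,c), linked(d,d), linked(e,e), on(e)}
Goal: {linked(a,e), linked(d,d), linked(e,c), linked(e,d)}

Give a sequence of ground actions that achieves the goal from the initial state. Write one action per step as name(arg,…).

1. drop(e,d)  →  {clear(c), clear(e), inpos(e), linked(a,e), linked(c,c), linked(d,c), linked(d,d), linked(e,d), on(e), ready(e)}
2. flip(e)  →  {clear(c), inpos(e), linked(a,e), linked(c,c), linked(d,c), linked(d,d), linked(e,d), linked(e,e), ready(e)}
3. drop(e,c)  →  {clear(c), inpos(e), linked(a,e), linked(c,c), linked(d,c), linked(d,d), linked(e,c), linked(e,d), ready(e)}

drop(e,d); flip(e); drop(e,c)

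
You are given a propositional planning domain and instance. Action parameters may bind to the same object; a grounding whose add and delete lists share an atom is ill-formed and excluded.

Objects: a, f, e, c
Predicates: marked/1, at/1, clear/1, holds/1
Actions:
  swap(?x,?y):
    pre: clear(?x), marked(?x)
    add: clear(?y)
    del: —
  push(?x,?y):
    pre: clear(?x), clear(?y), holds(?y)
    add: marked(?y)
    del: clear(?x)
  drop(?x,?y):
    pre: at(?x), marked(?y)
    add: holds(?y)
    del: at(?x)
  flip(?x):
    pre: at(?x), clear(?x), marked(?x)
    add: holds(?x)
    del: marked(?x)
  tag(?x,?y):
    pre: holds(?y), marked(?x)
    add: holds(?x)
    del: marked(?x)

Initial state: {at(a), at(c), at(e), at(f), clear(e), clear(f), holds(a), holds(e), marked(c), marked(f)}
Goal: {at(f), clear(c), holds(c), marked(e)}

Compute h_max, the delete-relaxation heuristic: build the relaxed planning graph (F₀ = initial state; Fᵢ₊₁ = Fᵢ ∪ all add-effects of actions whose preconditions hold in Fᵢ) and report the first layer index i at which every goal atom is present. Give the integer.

1

F0 = init (10 atoms)
F1 = F0 ∪ {clear(a), clear(c), holds(c), holds(f), marked(e)}  (15 atoms)
goal ⊆ F1  ⇒  h_max = 1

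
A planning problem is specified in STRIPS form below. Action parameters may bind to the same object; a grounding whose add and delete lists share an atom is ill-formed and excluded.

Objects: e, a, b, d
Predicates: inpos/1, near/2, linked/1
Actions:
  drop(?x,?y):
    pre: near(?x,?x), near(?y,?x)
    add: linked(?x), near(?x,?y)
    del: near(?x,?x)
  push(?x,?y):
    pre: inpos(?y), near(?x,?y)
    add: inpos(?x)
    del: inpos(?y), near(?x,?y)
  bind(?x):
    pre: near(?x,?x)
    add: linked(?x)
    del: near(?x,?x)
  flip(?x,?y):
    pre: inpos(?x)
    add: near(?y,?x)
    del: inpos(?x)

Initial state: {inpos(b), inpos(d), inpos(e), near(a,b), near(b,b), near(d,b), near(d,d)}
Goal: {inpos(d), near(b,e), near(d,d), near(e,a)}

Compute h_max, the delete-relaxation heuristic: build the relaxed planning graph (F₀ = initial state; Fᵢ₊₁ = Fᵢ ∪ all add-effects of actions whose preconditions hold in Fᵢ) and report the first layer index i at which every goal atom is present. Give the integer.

2

F0 = init (7 atoms)
F1 = F0 ∪ {inpos(a), linked(b), linked(d), near(a,d), near(a,e), near(b,a), near(b,d), near(b,e), near(d,e), near(e,b), near(e,d), near(e,e)}  (19 atoms)
F2 = F1 ∪ {linked(e), near(a,a), near(d,a), near(e,a)}  (23 atoms)
goal ⊆ F2  ⇒  h_max = 2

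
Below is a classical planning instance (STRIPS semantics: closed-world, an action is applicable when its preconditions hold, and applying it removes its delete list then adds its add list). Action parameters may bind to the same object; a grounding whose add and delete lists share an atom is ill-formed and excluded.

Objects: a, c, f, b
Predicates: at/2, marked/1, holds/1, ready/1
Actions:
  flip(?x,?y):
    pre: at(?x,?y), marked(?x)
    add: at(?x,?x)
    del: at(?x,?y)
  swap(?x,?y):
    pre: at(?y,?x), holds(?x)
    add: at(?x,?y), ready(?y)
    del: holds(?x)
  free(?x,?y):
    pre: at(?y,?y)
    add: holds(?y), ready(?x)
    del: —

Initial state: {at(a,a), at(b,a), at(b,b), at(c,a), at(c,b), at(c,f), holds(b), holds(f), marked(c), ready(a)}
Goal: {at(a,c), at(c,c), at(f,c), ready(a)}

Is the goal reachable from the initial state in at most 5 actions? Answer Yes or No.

Yes

1. flip(c,b)  →  {at(a,a), at(b,a), at(b,b), at(c,a), at(c,c), at(c,f), holds(b), holds(f), marked(c), ready(a)}
2. swap(f,c)  →  {at(a,a), at(b,a), at(b,b), at(c,a), at(c,c), at(c,f), at(f,c), holds(b), marked(c), ready(a), ready(c)}
3. free(a,a)  →  {at(a,a), at(b,a), at(b,b), at(c,a), at(c,c), at(c,f), at(f,c), holds(a), holds(b), marked(c), ready(a), ready(c)}
4. swap(a,c)  →  {at(a,a), at(a,c), at(b,a), at(b,b), at(c,a), at(c,c), at(c,f), at(f,c), holds(b), marked(c), ready(a), ready(c)}
optimal plan length = 4; 4 ≤ 5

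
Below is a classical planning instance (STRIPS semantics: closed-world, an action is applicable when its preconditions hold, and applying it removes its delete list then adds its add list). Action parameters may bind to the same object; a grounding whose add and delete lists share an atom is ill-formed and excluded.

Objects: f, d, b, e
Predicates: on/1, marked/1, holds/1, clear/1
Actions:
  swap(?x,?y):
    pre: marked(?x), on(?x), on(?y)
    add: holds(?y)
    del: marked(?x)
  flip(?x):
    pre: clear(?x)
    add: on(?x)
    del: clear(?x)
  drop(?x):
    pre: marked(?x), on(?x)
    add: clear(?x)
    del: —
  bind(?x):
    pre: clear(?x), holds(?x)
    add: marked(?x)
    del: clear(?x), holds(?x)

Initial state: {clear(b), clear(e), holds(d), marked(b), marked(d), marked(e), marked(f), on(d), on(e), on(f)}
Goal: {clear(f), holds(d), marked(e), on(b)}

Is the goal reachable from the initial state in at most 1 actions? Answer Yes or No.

No

1. flip(b)  →  {clear(e), holds(d), marked(b), marked(d), marked(e), marked(f), on(b), on(d), on(e), on(f)}
2. drop(f)  →  {clear(e), clear(f), holds(d), marked(b), marked(d), marked(e), marked(f), on(b), on(d), on(e), on(f)}
optimal plan length = 2; 2 > 1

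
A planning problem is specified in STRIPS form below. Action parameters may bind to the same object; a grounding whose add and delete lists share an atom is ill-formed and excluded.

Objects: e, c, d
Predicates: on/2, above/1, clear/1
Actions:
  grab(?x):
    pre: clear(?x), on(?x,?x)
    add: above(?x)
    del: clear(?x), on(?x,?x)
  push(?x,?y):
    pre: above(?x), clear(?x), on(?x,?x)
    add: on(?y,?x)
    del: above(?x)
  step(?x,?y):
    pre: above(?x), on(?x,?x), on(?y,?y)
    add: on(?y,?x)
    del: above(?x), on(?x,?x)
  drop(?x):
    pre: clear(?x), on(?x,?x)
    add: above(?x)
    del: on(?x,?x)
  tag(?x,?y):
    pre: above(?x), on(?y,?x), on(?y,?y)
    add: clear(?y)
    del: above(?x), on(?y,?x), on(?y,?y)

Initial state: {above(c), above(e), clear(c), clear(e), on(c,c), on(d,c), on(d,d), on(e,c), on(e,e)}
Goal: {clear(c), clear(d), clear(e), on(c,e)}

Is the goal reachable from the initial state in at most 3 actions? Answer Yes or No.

Yes

1. push(e,c)  →  {above(c), clear(c), clear(e), on(c,c), on(c,e), on(d,c), on(d,d), on(e,c), on(e,e)}
2. tag(c,d)  →  {clear(c), clear(d), clear(e), on(c,c), on(c,e), on(e,c), on(e,e)}
optimal plan length = 2; 2 ≤ 3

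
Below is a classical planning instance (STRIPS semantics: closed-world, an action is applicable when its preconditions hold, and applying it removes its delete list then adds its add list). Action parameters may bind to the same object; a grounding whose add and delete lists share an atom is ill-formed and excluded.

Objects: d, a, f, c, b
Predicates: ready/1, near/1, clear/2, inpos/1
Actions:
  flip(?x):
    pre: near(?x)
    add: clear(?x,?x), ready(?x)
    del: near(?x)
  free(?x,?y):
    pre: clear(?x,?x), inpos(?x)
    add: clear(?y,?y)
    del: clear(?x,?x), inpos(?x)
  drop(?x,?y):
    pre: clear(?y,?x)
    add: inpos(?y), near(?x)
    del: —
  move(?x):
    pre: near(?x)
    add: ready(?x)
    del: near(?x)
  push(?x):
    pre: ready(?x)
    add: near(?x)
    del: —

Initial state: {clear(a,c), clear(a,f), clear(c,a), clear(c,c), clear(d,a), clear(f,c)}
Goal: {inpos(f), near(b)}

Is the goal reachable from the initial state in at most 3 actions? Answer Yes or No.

No

1. drop(a,c)  →  {clear(a,c), clear(a,f), clear(c,a), clear(c,c), clear(d,a), clear(f,c), inpos(c), near(a)}
2. free(c,b)  →  {clear(a,c), clear(a,f), clear(b,b), clear(c,a), clear(d,a), clear(f,c), near(a)}
3. drop(c,f)  →  {clear(a,c), clear(a,f), clear(b,b), clear(c,a), clear(d,a), clear(f,c), inpos(f), near(a), near(c)}
4. drop(b,b)  →  {clear(a,c), clear(a,f), clear(b,b), clear(c,a), clear(d,a), clear(f,c), inpos(b), inpos(f), near(a), near(b), near(c)}
optimal plan length = 4; 4 > 3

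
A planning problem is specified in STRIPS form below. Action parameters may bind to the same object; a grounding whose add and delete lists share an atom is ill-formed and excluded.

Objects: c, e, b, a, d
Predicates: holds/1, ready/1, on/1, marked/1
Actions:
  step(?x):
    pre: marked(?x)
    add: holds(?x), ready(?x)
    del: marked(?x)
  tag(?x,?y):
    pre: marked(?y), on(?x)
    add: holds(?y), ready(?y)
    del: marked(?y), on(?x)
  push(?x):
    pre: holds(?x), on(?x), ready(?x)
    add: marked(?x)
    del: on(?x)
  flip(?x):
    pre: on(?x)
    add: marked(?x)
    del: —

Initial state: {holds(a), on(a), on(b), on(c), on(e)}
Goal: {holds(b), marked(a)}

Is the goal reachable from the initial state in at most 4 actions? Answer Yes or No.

Yes

1. flip(b)  →  {holds(a), marked(b), on(a), on(b), on(c), on(e)}
2. step(b)  →  {holds(a), holds(b), on(a), on(b), on(c), on(e), ready(b)}
3. flip(a)  →  {holds(a), holds(b), marked(a), on(a), on(b), on(c), on(e), ready(b)}
optimal plan length = 3; 3 ≤ 4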